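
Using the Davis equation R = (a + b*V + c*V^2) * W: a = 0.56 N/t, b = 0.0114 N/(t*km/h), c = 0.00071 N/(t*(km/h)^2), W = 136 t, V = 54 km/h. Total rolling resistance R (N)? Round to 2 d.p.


b*V = 0.0114 * 54 = 0.6156
c*V^2 = 0.00071 * 2916 = 2.07036
R_per_t = 0.56 + 0.6156 + 2.07036 = 3.24596 N/t
R_total = 3.24596 * 136 = 441.45 N

441.45


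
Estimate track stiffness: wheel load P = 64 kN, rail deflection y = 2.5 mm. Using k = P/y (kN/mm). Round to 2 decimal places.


Track stiffness k = P / y
k = 64 / 2.5
k = 25.60 kN/mm

25.60


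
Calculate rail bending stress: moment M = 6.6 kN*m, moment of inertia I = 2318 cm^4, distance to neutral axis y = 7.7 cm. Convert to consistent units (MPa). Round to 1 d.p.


Convert units:
M = 6.6 kN*m = 6600000 N*mm
y = 7.7 cm = 77 mm
I = 2318 cm^4 = 23180000 mm^4
sigma = 6600000 * 77 / 23180000
sigma = 21.9 MPa

21.9


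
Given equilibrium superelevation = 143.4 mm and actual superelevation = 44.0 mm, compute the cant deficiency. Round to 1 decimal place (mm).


Cant deficiency = equilibrium cant - actual cant
CD = 143.4 - 44.0
CD = 99.4 mm

99.4


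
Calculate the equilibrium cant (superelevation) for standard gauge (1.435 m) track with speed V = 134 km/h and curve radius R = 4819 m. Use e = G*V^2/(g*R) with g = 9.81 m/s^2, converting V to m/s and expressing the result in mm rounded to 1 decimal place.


Convert speed: V = 134 / 3.6 = 37.2222 m/s
Apply formula: e = 1.435 * 37.2222^2 / (9.81 * 4819)
e = 1.435 * 1385.4938 / 47274.39
e = 0.042056 m = 42.1 mm

42.1


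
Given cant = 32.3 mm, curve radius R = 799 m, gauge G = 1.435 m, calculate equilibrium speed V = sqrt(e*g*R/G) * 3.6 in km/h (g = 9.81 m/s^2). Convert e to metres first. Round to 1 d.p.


Convert cant: e = 32.3 mm = 0.0323 m
V_ms = sqrt(0.0323 * 9.81 * 799 / 1.435)
V_ms = sqrt(176.427552) = 13.2826 m/s
V = 13.2826 * 3.6 = 47.8 km/h

47.8


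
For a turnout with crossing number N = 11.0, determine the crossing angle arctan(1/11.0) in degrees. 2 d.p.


1/N = 1/11.0 = 0.090909
angle = arctan(0.090909) = 0.09066 rad
angle = 0.09066 * 180/pi = 5.19 degrees

5.19


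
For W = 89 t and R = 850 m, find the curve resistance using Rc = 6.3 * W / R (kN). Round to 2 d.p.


Rc = 6.3 * W / R
Rc = 6.3 * 89 / 850
Rc = 560.7 / 850
Rc = 0.66 kN

0.66


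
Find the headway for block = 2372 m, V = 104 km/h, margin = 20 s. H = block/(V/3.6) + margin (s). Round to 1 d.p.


V = 104 / 3.6 = 28.8889 m/s
Block traversal time = 2372 / 28.8889 = 82.1077 s
Headway = 82.1077 + 20
Headway = 102.1 s

102.1


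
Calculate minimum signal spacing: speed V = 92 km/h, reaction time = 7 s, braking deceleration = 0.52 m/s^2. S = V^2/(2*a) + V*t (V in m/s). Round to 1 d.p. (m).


V = 92 / 3.6 = 25.5556 m/s
Braking distance = 25.5556^2 / (2*0.52) = 627.9677 m
Sighting distance = 25.5556 * 7 = 178.8889 m
S = 627.9677 + 178.8889 = 806.9 m

806.9


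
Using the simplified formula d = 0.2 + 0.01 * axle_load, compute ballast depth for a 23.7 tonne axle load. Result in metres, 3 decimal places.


d = 0.2 + 0.01 * 23.7
d = 0.2 + 0.237
d = 0.437 m

0.437


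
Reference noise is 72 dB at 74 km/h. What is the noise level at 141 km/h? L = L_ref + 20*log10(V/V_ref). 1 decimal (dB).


V/V_ref = 141 / 74 = 1.905405
log10(1.905405) = 0.279987
20 * 0.279987 = 5.5997
L = 72 + 5.5997 = 77.6 dB

77.6


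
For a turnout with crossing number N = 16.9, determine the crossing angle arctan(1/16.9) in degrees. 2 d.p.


1/N = 1/16.9 = 0.059172
angle = arctan(0.059172) = 0.059103 rad
angle = 0.059103 * 180/pi = 3.39 degrees

3.39


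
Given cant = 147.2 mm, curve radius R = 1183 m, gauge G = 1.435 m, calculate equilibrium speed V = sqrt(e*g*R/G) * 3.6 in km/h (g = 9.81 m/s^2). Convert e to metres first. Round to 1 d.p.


Convert cant: e = 147.2 mm = 0.1472 m
V_ms = sqrt(0.1472 * 9.81 * 1183 / 1.435)
V_ms = sqrt(1190.445893) = 34.5028 m/s
V = 34.5028 * 3.6 = 124.2 km/h

124.2


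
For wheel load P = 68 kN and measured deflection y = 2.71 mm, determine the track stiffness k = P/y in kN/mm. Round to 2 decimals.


Track stiffness k = P / y
k = 68 / 2.71
k = 25.09 kN/mm

25.09


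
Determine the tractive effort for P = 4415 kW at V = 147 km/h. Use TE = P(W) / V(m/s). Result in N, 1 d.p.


Convert: P = 4415 kW = 4415000 W
V = 147 / 3.6 = 40.8333 m/s
TE = 4415000 / 40.8333
TE = 108122.4 N

108122.4


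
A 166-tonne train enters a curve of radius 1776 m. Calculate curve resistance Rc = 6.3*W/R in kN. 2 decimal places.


Rc = 6.3 * W / R
Rc = 6.3 * 166 / 1776
Rc = 1045.8 / 1776
Rc = 0.59 kN

0.59


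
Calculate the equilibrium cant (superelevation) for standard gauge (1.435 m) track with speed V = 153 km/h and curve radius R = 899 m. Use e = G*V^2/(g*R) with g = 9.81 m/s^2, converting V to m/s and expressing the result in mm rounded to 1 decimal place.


Convert speed: V = 153 / 3.6 = 42.5 m/s
Apply formula: e = 1.435 * 42.5^2 / (9.81 * 899)
e = 1.435 * 1806.25 / 8819.19
e = 0.293901 m = 293.9 mm

293.9


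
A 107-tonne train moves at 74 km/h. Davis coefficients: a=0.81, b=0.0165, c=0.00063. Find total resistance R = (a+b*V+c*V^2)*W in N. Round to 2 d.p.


b*V = 0.0165 * 74 = 1.221
c*V^2 = 0.00063 * 5476 = 3.44988
R_per_t = 0.81 + 1.221 + 3.44988 = 5.48088 N/t
R_total = 5.48088 * 107 = 586.45 N

586.45


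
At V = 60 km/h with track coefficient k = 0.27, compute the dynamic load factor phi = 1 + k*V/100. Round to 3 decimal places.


phi = 1 + k * V / 100
phi = 1 + 0.27 * 60 / 100
phi = 1 + 0.162
phi = 1.162

1.162


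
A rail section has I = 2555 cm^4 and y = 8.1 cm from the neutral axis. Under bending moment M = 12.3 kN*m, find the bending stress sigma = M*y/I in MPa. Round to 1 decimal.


Convert units:
M = 12.3 kN*m = 12300000 N*mm
y = 8.1 cm = 81 mm
I = 2555 cm^4 = 25550000 mm^4
sigma = 12300000 * 81 / 25550000
sigma = 39.0 MPa

39.0


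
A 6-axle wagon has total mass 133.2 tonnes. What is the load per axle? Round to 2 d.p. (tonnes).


Load per axle = total weight / number of axles
Load = 133.2 / 6
Load = 22.20 tonnes

22.20


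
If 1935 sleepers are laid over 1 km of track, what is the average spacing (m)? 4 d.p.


Spacing = 1000 m / number of sleepers
Spacing = 1000 / 1935
Spacing = 0.5168 m

0.5168


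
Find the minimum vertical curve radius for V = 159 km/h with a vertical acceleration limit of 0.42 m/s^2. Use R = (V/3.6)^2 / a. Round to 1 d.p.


Convert speed: V = 159 / 3.6 = 44.1667 m/s
V^2 = 1950.6944 m^2/s^2
R_v = 1950.6944 / 0.42
R_v = 4644.5 m

4644.5


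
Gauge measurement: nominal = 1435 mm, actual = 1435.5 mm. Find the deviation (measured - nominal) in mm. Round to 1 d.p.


Deviation = measured - nominal
Deviation = 1435.5 - 1435
Deviation = 0.5 mm

0.5


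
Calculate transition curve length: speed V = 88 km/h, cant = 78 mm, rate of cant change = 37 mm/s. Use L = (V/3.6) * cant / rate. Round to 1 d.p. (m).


Convert speed: V = 88 / 3.6 = 24.4444 m/s
L = 24.4444 * 78 / 37
L = 1906.6667 / 37
L = 51.5 m

51.5


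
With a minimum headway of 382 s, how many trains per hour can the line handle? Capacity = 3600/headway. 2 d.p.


Capacity = 3600 / headway
Capacity = 3600 / 382
Capacity = 9.42 trains/hour

9.42


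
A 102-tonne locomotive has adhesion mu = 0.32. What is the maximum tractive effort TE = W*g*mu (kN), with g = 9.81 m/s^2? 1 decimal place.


TE_max = W * g * mu
TE_max = 102 * 9.81 * 0.32
TE_max = 1000.62 * 0.32
TE_max = 320.2 kN

320.2


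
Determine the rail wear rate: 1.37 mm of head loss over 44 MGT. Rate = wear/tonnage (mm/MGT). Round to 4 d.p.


Wear rate = total wear / cumulative tonnage
Rate = 1.37 / 44
Rate = 0.0311 mm/MGT

0.0311


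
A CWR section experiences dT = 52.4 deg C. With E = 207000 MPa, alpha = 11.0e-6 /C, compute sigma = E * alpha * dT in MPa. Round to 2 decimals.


sigma = E * alpha * dT
sigma = 207000 * 11.0e-6 * 52.4
sigma = 2.277 * 52.4
sigma = 119.31 MPa

119.31


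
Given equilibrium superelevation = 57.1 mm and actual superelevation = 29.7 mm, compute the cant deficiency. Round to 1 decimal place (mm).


Cant deficiency = equilibrium cant - actual cant
CD = 57.1 - 29.7
CD = 27.4 mm

27.4


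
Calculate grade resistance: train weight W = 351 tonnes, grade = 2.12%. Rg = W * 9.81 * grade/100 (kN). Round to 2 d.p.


Rg = W * 9.81 * grade / 100
Rg = 351 * 9.81 * 2.12 / 100
Rg = 3443.31 * 0.0212
Rg = 73.00 kN

73.00


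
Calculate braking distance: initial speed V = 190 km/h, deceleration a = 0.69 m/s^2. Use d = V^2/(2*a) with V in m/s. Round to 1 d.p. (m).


Convert speed: V = 190 / 3.6 = 52.7778 m/s
V^2 = 2785.4938
d = 2785.4938 / (2 * 0.69)
d = 2785.4938 / 1.38
d = 2018.5 m

2018.5


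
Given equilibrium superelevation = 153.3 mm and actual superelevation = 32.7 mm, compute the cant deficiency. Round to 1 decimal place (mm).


Cant deficiency = equilibrium cant - actual cant
CD = 153.3 - 32.7
CD = 120.6 mm

120.6


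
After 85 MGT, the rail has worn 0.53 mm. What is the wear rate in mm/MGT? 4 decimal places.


Wear rate = total wear / cumulative tonnage
Rate = 0.53 / 85
Rate = 0.0062 mm/MGT

0.0062


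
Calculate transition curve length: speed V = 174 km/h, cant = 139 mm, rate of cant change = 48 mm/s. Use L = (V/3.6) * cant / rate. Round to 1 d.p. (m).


Convert speed: V = 174 / 3.6 = 48.3333 m/s
L = 48.3333 * 139 / 48
L = 6718.3333 / 48
L = 140.0 m

140.0


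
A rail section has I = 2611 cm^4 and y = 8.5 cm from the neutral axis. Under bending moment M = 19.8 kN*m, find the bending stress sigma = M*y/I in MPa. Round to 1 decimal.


Convert units:
M = 19.8 kN*m = 19800000 N*mm
y = 8.5 cm = 85 mm
I = 2611 cm^4 = 26110000 mm^4
sigma = 19800000 * 85 / 26110000
sigma = 64.5 MPa

64.5


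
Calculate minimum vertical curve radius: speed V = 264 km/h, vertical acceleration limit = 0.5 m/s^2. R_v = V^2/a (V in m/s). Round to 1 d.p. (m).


Convert speed: V = 264 / 3.6 = 73.3333 m/s
V^2 = 5377.7778 m^2/s^2
R_v = 5377.7778 / 0.5
R_v = 10755.6 m

10755.6


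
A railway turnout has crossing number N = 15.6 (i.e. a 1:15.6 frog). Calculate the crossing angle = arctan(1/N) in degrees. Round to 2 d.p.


1/N = 1/15.6 = 0.064103
angle = arctan(0.064103) = 0.064015 rad
angle = 0.064015 * 180/pi = 3.67 degrees

3.67


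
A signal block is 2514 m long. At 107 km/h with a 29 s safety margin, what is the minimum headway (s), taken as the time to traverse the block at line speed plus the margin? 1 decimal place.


V = 107 / 3.6 = 29.7222 m/s
Block traversal time = 2514 / 29.7222 = 84.5832 s
Headway = 84.5832 + 29
Headway = 113.6 s

113.6


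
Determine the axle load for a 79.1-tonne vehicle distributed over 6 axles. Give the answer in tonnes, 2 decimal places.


Load per axle = total weight / number of axles
Load = 79.1 / 6
Load = 13.18 tonnes

13.18


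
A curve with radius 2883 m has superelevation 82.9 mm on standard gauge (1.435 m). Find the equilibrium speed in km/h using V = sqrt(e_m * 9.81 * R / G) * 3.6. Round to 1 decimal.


Convert cant: e = 82.9 mm = 0.0829 m
V_ms = sqrt(0.0829 * 9.81 * 2883 / 1.435)
V_ms = sqrt(1633.865413) = 40.4211 m/s
V = 40.4211 * 3.6 = 145.5 km/h

145.5


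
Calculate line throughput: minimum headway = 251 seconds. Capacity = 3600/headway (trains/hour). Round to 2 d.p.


Capacity = 3600 / headway
Capacity = 3600 / 251
Capacity = 14.34 trains/hour

14.34


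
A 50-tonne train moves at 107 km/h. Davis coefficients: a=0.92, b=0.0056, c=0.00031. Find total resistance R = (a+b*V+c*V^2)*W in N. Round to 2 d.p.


b*V = 0.0056 * 107 = 0.5992
c*V^2 = 0.00031 * 11449 = 3.54919
R_per_t = 0.92 + 0.5992 + 3.54919 = 5.06839 N/t
R_total = 5.06839 * 50 = 253.42 N

253.42


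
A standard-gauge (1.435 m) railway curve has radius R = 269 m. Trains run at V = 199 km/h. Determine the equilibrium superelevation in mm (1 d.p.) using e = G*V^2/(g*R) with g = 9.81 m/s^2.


Convert speed: V = 199 / 3.6 = 55.2778 m/s
Apply formula: e = 1.435 * 55.2778^2 / (9.81 * 269)
e = 1.435 * 3055.6327 / 2638.89
e = 1.66162 m = 1661.6 mm

1661.6


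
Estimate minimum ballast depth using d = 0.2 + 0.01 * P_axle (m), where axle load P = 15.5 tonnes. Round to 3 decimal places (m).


d = 0.2 + 0.01 * 15.5
d = 0.2 + 0.155
d = 0.355 m

0.355


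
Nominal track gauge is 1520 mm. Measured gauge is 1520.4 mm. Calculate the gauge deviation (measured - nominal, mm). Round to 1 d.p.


Deviation = measured - nominal
Deviation = 1520.4 - 1520
Deviation = 0.4 mm

0.4


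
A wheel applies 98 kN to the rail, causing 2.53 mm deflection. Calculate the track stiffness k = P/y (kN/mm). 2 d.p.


Track stiffness k = P / y
k = 98 / 2.53
k = 38.74 kN/mm

38.74


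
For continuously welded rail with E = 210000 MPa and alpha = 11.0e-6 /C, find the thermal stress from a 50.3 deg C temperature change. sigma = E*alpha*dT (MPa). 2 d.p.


sigma = E * alpha * dT
sigma = 210000 * 11.0e-6 * 50.3
sigma = 2.31 * 50.3
sigma = 116.19 MPa

116.19


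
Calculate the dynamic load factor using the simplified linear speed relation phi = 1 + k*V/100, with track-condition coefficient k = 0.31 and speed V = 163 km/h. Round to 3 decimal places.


phi = 1 + k * V / 100
phi = 1 + 0.31 * 163 / 100
phi = 1 + 0.5053
phi = 1.505

1.505


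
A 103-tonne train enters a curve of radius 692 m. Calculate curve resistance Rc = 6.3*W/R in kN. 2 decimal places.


Rc = 6.3 * W / R
Rc = 6.3 * 103 / 692
Rc = 648.9 / 692
Rc = 0.94 kN

0.94


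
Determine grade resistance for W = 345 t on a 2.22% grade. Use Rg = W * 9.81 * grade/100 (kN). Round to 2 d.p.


Rg = W * 9.81 * grade / 100
Rg = 345 * 9.81 * 2.22 / 100
Rg = 3384.45 * 0.0222
Rg = 75.13 kN

75.13


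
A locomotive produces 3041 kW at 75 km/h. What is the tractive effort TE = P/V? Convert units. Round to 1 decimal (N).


Convert: P = 3041 kW = 3041000 W
V = 75 / 3.6 = 20.8333 m/s
TE = 3041000 / 20.8333
TE = 145968.0 N

145968.0


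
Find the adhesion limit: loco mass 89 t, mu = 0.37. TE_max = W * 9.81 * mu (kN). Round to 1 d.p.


TE_max = W * g * mu
TE_max = 89 * 9.81 * 0.37
TE_max = 873.09 * 0.37
TE_max = 323.0 kN

323.0


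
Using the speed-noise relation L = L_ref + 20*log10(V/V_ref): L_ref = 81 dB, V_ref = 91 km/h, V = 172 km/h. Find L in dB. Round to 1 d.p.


V/V_ref = 172 / 91 = 1.89011
log10(1.89011) = 0.276487
20 * 0.276487 = 5.5297
L = 81 + 5.5297 = 86.5 dB

86.5


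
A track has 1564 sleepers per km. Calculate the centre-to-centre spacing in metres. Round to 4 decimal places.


Spacing = 1000 m / number of sleepers
Spacing = 1000 / 1564
Spacing = 0.6394 m

0.6394


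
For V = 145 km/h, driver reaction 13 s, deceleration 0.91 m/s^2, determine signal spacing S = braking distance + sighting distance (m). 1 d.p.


V = 145 / 3.6 = 40.2778 m/s
Braking distance = 40.2778^2 / (2*0.91) = 891.3733 m
Sighting distance = 40.2778 * 13 = 523.6111 m
S = 891.3733 + 523.6111 = 1415.0 m

1415.0


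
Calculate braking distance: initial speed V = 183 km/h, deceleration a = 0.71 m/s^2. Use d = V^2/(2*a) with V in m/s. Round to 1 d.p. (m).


Convert speed: V = 183 / 3.6 = 50.8333 m/s
V^2 = 2584.0278
d = 2584.0278 / (2 * 0.71)
d = 2584.0278 / 1.42
d = 1819.7 m

1819.7


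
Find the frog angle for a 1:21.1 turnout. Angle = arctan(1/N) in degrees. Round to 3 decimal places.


1/N = 1/21.1 = 0.047393
angle = arctan(0.047393) = 0.047358 rad
angle = 0.047358 * 180/pi = 2.713 degrees

2.713


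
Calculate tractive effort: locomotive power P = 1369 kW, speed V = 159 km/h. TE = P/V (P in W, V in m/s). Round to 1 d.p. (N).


Convert: P = 1369 kW = 1369000 W
V = 159 / 3.6 = 44.1667 m/s
TE = 1369000 / 44.1667
TE = 30996.2 N

30996.2


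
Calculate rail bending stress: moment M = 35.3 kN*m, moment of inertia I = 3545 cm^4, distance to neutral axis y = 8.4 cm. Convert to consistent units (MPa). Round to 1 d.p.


Convert units:
M = 35.3 kN*m = 35300000 N*mm
y = 8.4 cm = 84 mm
I = 3545 cm^4 = 35450000 mm^4
sigma = 35300000 * 84 / 35450000
sigma = 83.6 MPa

83.6


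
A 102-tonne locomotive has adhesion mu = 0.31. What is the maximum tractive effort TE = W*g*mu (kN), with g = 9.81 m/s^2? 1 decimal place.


TE_max = W * g * mu
TE_max = 102 * 9.81 * 0.31
TE_max = 1000.62 * 0.31
TE_max = 310.2 kN

310.2


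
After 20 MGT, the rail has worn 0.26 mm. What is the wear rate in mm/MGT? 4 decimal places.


Wear rate = total wear / cumulative tonnage
Rate = 0.26 / 20
Rate = 0.0130 mm/MGT

0.0130


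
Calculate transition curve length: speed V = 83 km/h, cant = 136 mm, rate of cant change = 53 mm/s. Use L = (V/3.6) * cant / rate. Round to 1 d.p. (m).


Convert speed: V = 83 / 3.6 = 23.0556 m/s
L = 23.0556 * 136 / 53
L = 3135.5556 / 53
L = 59.2 m

59.2


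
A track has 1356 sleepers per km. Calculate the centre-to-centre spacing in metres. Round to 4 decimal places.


Spacing = 1000 m / number of sleepers
Spacing = 1000 / 1356
Spacing = 0.7375 m

0.7375


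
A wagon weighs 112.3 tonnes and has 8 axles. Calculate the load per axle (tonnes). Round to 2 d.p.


Load per axle = total weight / number of axles
Load = 112.3 / 8
Load = 14.04 tonnes

14.04


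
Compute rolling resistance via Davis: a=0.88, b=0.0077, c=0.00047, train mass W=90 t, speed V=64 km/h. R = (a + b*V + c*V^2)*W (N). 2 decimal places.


b*V = 0.0077 * 64 = 0.4928
c*V^2 = 0.00047 * 4096 = 1.92512
R_per_t = 0.88 + 0.4928 + 1.92512 = 3.29792 N/t
R_total = 3.29792 * 90 = 296.81 N

296.81


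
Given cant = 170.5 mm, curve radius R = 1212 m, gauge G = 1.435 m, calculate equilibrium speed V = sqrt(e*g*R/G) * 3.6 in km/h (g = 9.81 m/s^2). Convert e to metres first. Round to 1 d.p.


Convert cant: e = 170.5 mm = 0.1705 m
V_ms = sqrt(0.1705 * 9.81 * 1212 / 1.435)
V_ms = sqrt(1412.681017) = 37.5856 m/s
V = 37.5856 * 3.6 = 135.3 km/h

135.3


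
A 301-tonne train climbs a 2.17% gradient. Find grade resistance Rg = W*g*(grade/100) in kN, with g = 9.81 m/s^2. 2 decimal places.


Rg = W * 9.81 * grade / 100
Rg = 301 * 9.81 * 2.17 / 100
Rg = 2952.81 * 0.0217
Rg = 64.08 kN

64.08


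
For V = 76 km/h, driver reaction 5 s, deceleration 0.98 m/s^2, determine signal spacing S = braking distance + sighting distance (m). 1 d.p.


V = 76 / 3.6 = 21.1111 m/s
Braking distance = 21.1111^2 / (2*0.98) = 227.3873 m
Sighting distance = 21.1111 * 5 = 105.5556 m
S = 227.3873 + 105.5556 = 332.9 m

332.9


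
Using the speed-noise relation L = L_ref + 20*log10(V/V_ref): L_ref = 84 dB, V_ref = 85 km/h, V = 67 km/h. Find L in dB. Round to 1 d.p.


V/V_ref = 67 / 85 = 0.788235
log10(0.788235) = -0.103344
20 * -0.103344 = -2.0669
L = 84 + -2.0669 = 81.9 dB

81.9


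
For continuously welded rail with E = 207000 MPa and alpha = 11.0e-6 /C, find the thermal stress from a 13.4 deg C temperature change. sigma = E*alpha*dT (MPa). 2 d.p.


sigma = E * alpha * dT
sigma = 207000 * 11.0e-6 * 13.4
sigma = 2.277 * 13.4
sigma = 30.51 MPa

30.51


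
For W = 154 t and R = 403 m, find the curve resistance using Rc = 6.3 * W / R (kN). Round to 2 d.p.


Rc = 6.3 * W / R
Rc = 6.3 * 154 / 403
Rc = 970.2 / 403
Rc = 2.41 kN

2.41


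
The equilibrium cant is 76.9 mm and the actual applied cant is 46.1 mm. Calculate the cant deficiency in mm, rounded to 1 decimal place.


Cant deficiency = equilibrium cant - actual cant
CD = 76.9 - 46.1
CD = 30.8 mm

30.8


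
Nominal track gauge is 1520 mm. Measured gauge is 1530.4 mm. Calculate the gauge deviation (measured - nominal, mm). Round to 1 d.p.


Deviation = measured - nominal
Deviation = 1530.4 - 1520
Deviation = 10.4 mm

10.4


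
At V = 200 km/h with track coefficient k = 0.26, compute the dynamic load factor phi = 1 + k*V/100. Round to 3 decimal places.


phi = 1 + k * V / 100
phi = 1 + 0.26 * 200 / 100
phi = 1 + 0.52
phi = 1.520

1.520


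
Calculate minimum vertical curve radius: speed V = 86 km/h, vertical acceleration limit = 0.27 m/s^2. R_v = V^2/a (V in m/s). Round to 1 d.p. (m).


Convert speed: V = 86 / 3.6 = 23.8889 m/s
V^2 = 570.679 m^2/s^2
R_v = 570.679 / 0.27
R_v = 2113.6 m

2113.6


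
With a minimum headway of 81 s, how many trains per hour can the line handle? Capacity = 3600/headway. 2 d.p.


Capacity = 3600 / headway
Capacity = 3600 / 81
Capacity = 44.44 trains/hour

44.44


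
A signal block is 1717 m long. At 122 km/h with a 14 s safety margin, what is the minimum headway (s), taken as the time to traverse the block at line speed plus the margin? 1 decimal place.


V = 122 / 3.6 = 33.8889 m/s
Block traversal time = 1717 / 33.8889 = 50.6656 s
Headway = 50.6656 + 14
Headway = 64.7 s

64.7


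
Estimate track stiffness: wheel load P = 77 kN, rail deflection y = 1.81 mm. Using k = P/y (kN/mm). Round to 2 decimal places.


Track stiffness k = P / y
k = 77 / 1.81
k = 42.54 kN/mm

42.54


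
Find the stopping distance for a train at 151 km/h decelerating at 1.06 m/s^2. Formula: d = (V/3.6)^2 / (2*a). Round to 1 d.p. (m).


Convert speed: V = 151 / 3.6 = 41.9444 m/s
V^2 = 1759.3364
d = 1759.3364 / (2 * 1.06)
d = 1759.3364 / 2.12
d = 829.9 m

829.9


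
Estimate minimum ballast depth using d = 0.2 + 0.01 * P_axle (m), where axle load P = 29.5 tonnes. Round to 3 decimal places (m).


d = 0.2 + 0.01 * 29.5
d = 0.2 + 0.295
d = 0.495 m

0.495


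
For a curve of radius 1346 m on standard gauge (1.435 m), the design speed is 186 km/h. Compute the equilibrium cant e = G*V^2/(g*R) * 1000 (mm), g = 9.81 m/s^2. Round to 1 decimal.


Convert speed: V = 186 / 3.6 = 51.6667 m/s
Apply formula: e = 1.435 * 51.6667^2 / (9.81 * 1346)
e = 1.435 * 2669.4444 / 13204.26
e = 0.290107 m = 290.1 mm

290.1


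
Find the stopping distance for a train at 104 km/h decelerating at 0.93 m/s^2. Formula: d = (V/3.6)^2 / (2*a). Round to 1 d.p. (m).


Convert speed: V = 104 / 3.6 = 28.8889 m/s
V^2 = 834.5679
d = 834.5679 / (2 * 0.93)
d = 834.5679 / 1.86
d = 448.7 m

448.7


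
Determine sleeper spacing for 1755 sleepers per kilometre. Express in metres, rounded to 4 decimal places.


Spacing = 1000 m / number of sleepers
Spacing = 1000 / 1755
Spacing = 0.5698 m

0.5698


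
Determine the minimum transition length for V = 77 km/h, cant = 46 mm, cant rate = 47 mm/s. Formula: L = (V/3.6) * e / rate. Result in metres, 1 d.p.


Convert speed: V = 77 / 3.6 = 21.3889 m/s
L = 21.3889 * 46 / 47
L = 983.8889 / 47
L = 20.9 m

20.9


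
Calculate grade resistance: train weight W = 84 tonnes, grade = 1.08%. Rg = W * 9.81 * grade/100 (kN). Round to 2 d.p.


Rg = W * 9.81 * grade / 100
Rg = 84 * 9.81 * 1.08 / 100
Rg = 824.04 * 0.0108
Rg = 8.90 kN

8.90


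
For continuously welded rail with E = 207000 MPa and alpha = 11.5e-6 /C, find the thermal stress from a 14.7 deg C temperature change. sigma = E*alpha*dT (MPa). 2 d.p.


sigma = E * alpha * dT
sigma = 207000 * 11.5e-6 * 14.7
sigma = 2.3805 * 14.7
sigma = 34.99 MPa

34.99


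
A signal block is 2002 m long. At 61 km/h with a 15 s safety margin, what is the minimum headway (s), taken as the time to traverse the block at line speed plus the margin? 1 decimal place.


V = 61 / 3.6 = 16.9444 m/s
Block traversal time = 2002 / 16.9444 = 118.1508 s
Headway = 118.1508 + 15
Headway = 133.2 s

133.2


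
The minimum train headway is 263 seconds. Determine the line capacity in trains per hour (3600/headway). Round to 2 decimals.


Capacity = 3600 / headway
Capacity = 3600 / 263
Capacity = 13.69 trains/hour

13.69


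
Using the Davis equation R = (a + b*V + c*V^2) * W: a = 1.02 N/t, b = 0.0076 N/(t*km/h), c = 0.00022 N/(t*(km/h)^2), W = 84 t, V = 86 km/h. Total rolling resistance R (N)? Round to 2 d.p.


b*V = 0.0076 * 86 = 0.6536
c*V^2 = 0.00022 * 7396 = 1.62712
R_per_t = 1.02 + 0.6536 + 1.62712 = 3.30072 N/t
R_total = 3.30072 * 84 = 277.26 N

277.26


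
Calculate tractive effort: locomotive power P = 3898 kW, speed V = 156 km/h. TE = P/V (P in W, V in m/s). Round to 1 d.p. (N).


Convert: P = 3898 kW = 3898000 W
V = 156 / 3.6 = 43.3333 m/s
TE = 3898000 / 43.3333
TE = 89953.8 N

89953.8


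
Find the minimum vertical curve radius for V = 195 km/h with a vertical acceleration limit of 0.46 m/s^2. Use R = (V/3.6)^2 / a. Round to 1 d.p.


Convert speed: V = 195 / 3.6 = 54.1667 m/s
V^2 = 2934.0278 m^2/s^2
R_v = 2934.0278 / 0.46
R_v = 6378.3 m

6378.3


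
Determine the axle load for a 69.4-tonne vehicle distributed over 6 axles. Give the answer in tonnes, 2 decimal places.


Load per axle = total weight / number of axles
Load = 69.4 / 6
Load = 11.57 tonnes

11.57


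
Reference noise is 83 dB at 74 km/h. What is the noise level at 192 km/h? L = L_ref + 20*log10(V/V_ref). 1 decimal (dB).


V/V_ref = 192 / 74 = 2.594595
log10(2.594595) = 0.41407
20 * 0.41407 = 8.2814
L = 83 + 8.2814 = 91.3 dB

91.3


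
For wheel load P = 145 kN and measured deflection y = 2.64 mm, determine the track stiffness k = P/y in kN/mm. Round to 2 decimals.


Track stiffness k = P / y
k = 145 / 2.64
k = 54.92 kN/mm

54.92


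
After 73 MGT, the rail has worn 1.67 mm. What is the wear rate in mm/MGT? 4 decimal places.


Wear rate = total wear / cumulative tonnage
Rate = 1.67 / 73
Rate = 0.0229 mm/MGT

0.0229


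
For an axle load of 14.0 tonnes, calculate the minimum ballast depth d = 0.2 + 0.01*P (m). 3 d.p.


d = 0.2 + 0.01 * 14.0
d = 0.2 + 0.14
d = 0.340 m

0.340


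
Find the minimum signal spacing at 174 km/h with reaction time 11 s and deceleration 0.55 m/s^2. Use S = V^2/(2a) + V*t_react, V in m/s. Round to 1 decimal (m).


V = 174 / 3.6 = 48.3333 m/s
Braking distance = 48.3333^2 / (2*0.55) = 2123.7374 m
Sighting distance = 48.3333 * 11 = 531.6667 m
S = 2123.7374 + 531.6667 = 2655.4 m

2655.4


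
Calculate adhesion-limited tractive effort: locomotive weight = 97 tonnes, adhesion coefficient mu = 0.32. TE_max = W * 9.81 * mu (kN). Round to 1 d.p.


TE_max = W * g * mu
TE_max = 97 * 9.81 * 0.32
TE_max = 951.57 * 0.32
TE_max = 304.5 kN

304.5


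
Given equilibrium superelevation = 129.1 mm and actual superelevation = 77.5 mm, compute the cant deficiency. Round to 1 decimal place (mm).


Cant deficiency = equilibrium cant - actual cant
CD = 129.1 - 77.5
CD = 51.6 mm

51.6


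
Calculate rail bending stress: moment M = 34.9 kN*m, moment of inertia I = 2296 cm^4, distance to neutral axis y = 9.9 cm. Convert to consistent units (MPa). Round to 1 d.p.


Convert units:
M = 34.9 kN*m = 34900000 N*mm
y = 9.9 cm = 99 mm
I = 2296 cm^4 = 22960000 mm^4
sigma = 34900000 * 99 / 22960000
sigma = 150.5 MPa

150.5


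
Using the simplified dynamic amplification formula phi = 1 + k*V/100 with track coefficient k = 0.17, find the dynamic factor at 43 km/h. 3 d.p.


phi = 1 + k * V / 100
phi = 1 + 0.17 * 43 / 100
phi = 1 + 0.0731
phi = 1.073

1.073


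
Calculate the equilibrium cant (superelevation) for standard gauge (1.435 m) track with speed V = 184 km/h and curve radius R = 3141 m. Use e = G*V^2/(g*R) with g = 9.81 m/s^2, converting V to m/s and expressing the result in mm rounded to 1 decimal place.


Convert speed: V = 184 / 3.6 = 51.1111 m/s
Apply formula: e = 1.435 * 51.1111^2 / (9.81 * 3141)
e = 1.435 * 2612.3457 / 30813.21
e = 0.121659 m = 121.7 mm

121.7


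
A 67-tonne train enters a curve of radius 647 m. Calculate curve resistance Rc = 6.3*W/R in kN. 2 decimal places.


Rc = 6.3 * W / R
Rc = 6.3 * 67 / 647
Rc = 422.1 / 647
Rc = 0.65 kN

0.65


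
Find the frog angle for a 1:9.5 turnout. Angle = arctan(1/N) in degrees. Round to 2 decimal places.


1/N = 1/9.5 = 0.105263
angle = arctan(0.105263) = 0.104877 rad
angle = 0.104877 * 180/pi = 6.01 degrees

6.01


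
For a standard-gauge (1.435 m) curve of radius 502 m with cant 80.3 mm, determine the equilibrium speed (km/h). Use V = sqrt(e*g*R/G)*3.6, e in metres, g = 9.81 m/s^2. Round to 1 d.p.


Convert cant: e = 80.3 mm = 0.0803 m
V_ms = sqrt(0.0803 * 9.81 * 502 / 1.435)
V_ms = sqrt(275.572813) = 16.6004 m/s
V = 16.6004 * 3.6 = 59.8 km/h

59.8


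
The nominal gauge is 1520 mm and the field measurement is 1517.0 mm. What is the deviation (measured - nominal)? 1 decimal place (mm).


Deviation = measured - nominal
Deviation = 1517.0 - 1520
Deviation = -3.0 mm

-3.0


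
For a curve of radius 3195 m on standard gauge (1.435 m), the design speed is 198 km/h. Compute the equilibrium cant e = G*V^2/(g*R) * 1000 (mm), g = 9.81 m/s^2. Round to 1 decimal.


Convert speed: V = 198 / 3.6 = 55.0 m/s
Apply formula: e = 1.435 * 55.0^2 / (9.81 * 3195)
e = 1.435 * 3025.0 / 31342.95
e = 0.138496 m = 138.5 mm

138.5


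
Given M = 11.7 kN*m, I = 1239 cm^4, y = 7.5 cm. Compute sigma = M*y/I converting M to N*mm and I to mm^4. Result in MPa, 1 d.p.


Convert units:
M = 11.7 kN*m = 11700000 N*mm
y = 7.5 cm = 75 mm
I = 1239 cm^4 = 12390000 mm^4
sigma = 11700000 * 75 / 12390000
sigma = 70.8 MPa

70.8


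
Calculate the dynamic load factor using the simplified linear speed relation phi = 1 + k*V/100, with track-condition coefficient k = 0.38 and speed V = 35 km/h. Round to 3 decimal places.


phi = 1 + k * V / 100
phi = 1 + 0.38 * 35 / 100
phi = 1 + 0.133
phi = 1.133

1.133


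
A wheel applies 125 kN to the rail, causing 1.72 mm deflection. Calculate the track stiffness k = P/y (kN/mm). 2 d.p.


Track stiffness k = P / y
k = 125 / 1.72
k = 72.67 kN/mm

72.67


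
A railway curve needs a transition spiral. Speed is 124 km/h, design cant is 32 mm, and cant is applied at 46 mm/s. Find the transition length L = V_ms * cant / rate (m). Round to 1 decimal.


Convert speed: V = 124 / 3.6 = 34.4444 m/s
L = 34.4444 * 32 / 46
L = 1102.2222 / 46
L = 24.0 m

24.0


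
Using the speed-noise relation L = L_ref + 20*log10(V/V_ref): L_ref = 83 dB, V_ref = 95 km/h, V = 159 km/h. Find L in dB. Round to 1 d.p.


V/V_ref = 159 / 95 = 1.673684
log10(1.673684) = 0.223674
20 * 0.223674 = 4.4735
L = 83 + 4.4735 = 87.5 dB

87.5


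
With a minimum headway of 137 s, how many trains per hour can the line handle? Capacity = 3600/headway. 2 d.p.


Capacity = 3600 / headway
Capacity = 3600 / 137
Capacity = 26.28 trains/hour

26.28


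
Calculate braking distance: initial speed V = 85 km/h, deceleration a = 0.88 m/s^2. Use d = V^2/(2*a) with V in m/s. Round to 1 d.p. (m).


Convert speed: V = 85 / 3.6 = 23.6111 m/s
V^2 = 557.4846
d = 557.4846 / (2 * 0.88)
d = 557.4846 / 1.76
d = 316.8 m

316.8


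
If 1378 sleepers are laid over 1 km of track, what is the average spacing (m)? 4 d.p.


Spacing = 1000 m / number of sleepers
Spacing = 1000 / 1378
Spacing = 0.7257 m

0.7257


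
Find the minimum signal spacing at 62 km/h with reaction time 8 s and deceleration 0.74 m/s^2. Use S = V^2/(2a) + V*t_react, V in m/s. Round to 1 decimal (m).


V = 62 / 3.6 = 17.2222 m/s
Braking distance = 17.2222^2 / (2*0.74) = 200.4087 m
Sighting distance = 17.2222 * 8 = 137.7778 m
S = 200.4087 + 137.7778 = 338.2 m

338.2


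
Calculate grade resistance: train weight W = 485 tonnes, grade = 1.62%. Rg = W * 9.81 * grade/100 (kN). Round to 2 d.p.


Rg = W * 9.81 * grade / 100
Rg = 485 * 9.81 * 1.62 / 100
Rg = 4757.85 * 0.0162
Rg = 77.08 kN

77.08


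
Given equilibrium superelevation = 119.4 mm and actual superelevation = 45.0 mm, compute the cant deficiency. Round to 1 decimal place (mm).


Cant deficiency = equilibrium cant - actual cant
CD = 119.4 - 45.0
CD = 74.4 mm

74.4


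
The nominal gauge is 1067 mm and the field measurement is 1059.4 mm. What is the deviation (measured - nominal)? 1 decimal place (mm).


Deviation = measured - nominal
Deviation = 1059.4 - 1067
Deviation = -7.6 mm

-7.6


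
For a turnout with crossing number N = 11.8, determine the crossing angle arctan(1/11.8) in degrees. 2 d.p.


1/N = 1/11.8 = 0.084746
angle = arctan(0.084746) = 0.084544 rad
angle = 0.084544 * 180/pi = 4.84 degrees

4.84


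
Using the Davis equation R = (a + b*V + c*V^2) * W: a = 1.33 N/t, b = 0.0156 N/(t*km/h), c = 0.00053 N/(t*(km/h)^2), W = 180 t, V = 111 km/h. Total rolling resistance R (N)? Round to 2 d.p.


b*V = 0.0156 * 111 = 1.7316
c*V^2 = 0.00053 * 12321 = 6.53013
R_per_t = 1.33 + 1.7316 + 6.53013 = 9.59173 N/t
R_total = 9.59173 * 180 = 1726.51 N

1726.51


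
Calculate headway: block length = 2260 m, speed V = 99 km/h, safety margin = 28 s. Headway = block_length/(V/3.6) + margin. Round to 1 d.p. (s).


V = 99 / 3.6 = 27.5 m/s
Block traversal time = 2260 / 27.5 = 82.1818 s
Headway = 82.1818 + 28
Headway = 110.2 s

110.2


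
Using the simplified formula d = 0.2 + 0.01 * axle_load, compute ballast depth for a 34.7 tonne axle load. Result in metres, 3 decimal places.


d = 0.2 + 0.01 * 34.7
d = 0.2 + 0.347
d = 0.547 m

0.547


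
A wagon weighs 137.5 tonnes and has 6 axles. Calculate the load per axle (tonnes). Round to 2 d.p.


Load per axle = total weight / number of axles
Load = 137.5 / 6
Load = 22.92 tonnes

22.92


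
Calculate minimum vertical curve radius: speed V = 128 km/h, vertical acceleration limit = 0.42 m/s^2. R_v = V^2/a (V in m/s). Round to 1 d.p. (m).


Convert speed: V = 128 / 3.6 = 35.5556 m/s
V^2 = 1264.1975 m^2/s^2
R_v = 1264.1975 / 0.42
R_v = 3010.0 m

3010.0


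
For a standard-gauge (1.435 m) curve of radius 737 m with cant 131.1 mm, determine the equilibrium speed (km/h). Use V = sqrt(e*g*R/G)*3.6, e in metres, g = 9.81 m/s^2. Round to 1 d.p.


Convert cant: e = 131.1 mm = 0.1311 m
V_ms = sqrt(0.1311 * 9.81 * 737 / 1.435)
V_ms = sqrt(660.521998) = 25.7006 m/s
V = 25.7006 * 3.6 = 92.5 km/h

92.5


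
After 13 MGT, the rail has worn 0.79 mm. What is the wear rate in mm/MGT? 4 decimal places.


Wear rate = total wear / cumulative tonnage
Rate = 0.79 / 13
Rate = 0.0608 mm/MGT

0.0608


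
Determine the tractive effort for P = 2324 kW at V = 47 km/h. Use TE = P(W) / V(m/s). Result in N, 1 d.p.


Convert: P = 2324 kW = 2324000 W
V = 47 / 3.6 = 13.0556 m/s
TE = 2324000 / 13.0556
TE = 178008.5 N

178008.5


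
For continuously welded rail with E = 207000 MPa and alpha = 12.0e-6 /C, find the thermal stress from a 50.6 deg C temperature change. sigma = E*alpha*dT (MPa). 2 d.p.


sigma = E * alpha * dT
sigma = 207000 * 12.0e-6 * 50.6
sigma = 2.484 * 50.6
sigma = 125.69 MPa

125.69


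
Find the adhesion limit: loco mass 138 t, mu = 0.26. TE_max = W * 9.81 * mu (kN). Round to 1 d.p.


TE_max = W * g * mu
TE_max = 138 * 9.81 * 0.26
TE_max = 1353.78 * 0.26
TE_max = 352.0 kN

352.0


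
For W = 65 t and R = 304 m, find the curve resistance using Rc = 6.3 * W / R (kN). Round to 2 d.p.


Rc = 6.3 * W / R
Rc = 6.3 * 65 / 304
Rc = 409.5 / 304
Rc = 1.35 kN

1.35


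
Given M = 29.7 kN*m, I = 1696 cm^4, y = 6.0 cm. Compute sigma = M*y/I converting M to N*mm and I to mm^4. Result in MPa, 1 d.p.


Convert units:
M = 29.7 kN*m = 29700000 N*mm
y = 6.0 cm = 60 mm
I = 1696 cm^4 = 16960000 mm^4
sigma = 29700000 * 60 / 16960000
sigma = 105.1 MPa

105.1


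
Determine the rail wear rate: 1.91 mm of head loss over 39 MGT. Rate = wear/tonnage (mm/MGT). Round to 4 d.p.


Wear rate = total wear / cumulative tonnage
Rate = 1.91 / 39
Rate = 0.0490 mm/MGT

0.0490


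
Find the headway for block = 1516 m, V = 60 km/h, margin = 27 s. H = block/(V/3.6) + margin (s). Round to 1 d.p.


V = 60 / 3.6 = 16.6667 m/s
Block traversal time = 1516 / 16.6667 = 90.96 s
Headway = 90.96 + 27
Headway = 118.0 s

118.0


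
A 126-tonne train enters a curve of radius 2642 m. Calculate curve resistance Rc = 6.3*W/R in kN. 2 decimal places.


Rc = 6.3 * W / R
Rc = 6.3 * 126 / 2642
Rc = 793.8 / 2642
Rc = 0.30 kN

0.30


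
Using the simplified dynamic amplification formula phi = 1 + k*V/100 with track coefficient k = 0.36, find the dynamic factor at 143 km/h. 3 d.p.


phi = 1 + k * V / 100
phi = 1 + 0.36 * 143 / 100
phi = 1 + 0.5148
phi = 1.515

1.515


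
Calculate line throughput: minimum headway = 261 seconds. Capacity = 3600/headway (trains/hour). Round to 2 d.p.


Capacity = 3600 / headway
Capacity = 3600 / 261
Capacity = 13.79 trains/hour

13.79


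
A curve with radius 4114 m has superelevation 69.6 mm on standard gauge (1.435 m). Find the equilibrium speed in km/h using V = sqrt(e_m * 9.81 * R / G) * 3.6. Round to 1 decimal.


Convert cant: e = 69.6 mm = 0.0696 m
V_ms = sqrt(0.0696 * 9.81 * 4114 / 1.435)
V_ms = sqrt(1957.449801) = 44.2431 m/s
V = 44.2431 * 3.6 = 159.3 km/h

159.3


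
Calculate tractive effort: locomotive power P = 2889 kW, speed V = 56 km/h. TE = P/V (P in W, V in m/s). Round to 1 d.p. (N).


Convert: P = 2889 kW = 2889000 W
V = 56 / 3.6 = 15.5556 m/s
TE = 2889000 / 15.5556
TE = 185721.4 N

185721.4


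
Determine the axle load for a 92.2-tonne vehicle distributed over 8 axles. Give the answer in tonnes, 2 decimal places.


Load per axle = total weight / number of axles
Load = 92.2 / 8
Load = 11.53 tonnes

11.53


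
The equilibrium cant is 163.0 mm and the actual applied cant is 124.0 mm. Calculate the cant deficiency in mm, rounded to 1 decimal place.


Cant deficiency = equilibrium cant - actual cant
CD = 163.0 - 124.0
CD = 39.0 mm

39.0


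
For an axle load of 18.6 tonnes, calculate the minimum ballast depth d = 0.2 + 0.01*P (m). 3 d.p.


d = 0.2 + 0.01 * 18.6
d = 0.2 + 0.186
d = 0.386 m

0.386


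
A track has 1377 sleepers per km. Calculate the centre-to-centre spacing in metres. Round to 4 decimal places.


Spacing = 1000 m / number of sleepers
Spacing = 1000 / 1377
Spacing = 0.7262 m

0.7262


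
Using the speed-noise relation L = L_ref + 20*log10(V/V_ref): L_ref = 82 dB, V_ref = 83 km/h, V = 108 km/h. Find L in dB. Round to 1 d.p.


V/V_ref = 108 / 83 = 1.301205
log10(1.301205) = 0.114346
20 * 0.114346 = 2.2869
L = 82 + 2.2869 = 84.3 dB

84.3


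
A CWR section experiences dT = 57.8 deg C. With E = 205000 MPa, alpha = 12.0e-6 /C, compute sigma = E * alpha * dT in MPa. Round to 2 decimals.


sigma = E * alpha * dT
sigma = 205000 * 12.0e-6 * 57.8
sigma = 2.46 * 57.8
sigma = 142.19 MPa

142.19


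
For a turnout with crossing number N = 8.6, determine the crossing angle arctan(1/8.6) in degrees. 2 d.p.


1/N = 1/8.6 = 0.116279
angle = arctan(0.116279) = 0.115759 rad
angle = 0.115759 * 180/pi = 6.63 degrees

6.63


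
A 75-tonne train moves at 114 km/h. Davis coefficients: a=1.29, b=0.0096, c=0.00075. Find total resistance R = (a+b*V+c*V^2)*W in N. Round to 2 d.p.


b*V = 0.0096 * 114 = 1.0944
c*V^2 = 0.00075 * 12996 = 9.747
R_per_t = 1.29 + 1.0944 + 9.747 = 12.1314 N/t
R_total = 12.1314 * 75 = 909.86 N

909.86


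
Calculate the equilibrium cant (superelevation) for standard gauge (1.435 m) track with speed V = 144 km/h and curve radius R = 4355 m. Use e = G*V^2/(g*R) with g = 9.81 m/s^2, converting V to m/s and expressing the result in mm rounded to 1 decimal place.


Convert speed: V = 144 / 3.6 = 40.0 m/s
Apply formula: e = 1.435 * 40.0^2 / (9.81 * 4355)
e = 1.435 * 1600.0 / 42722.55
e = 0.053742 m = 53.7 mm

53.7


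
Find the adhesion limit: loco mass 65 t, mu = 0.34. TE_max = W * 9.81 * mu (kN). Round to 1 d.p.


TE_max = W * g * mu
TE_max = 65 * 9.81 * 0.34
TE_max = 637.65 * 0.34
TE_max = 216.8 kN

216.8


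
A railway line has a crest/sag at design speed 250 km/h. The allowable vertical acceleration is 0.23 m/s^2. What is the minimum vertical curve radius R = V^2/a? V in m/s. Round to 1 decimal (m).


Convert speed: V = 250 / 3.6 = 69.4444 m/s
V^2 = 4822.5309 m^2/s^2
R_v = 4822.5309 / 0.23
R_v = 20967.5 m

20967.5


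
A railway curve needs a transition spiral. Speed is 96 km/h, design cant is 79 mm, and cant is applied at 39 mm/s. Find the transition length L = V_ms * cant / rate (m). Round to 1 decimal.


Convert speed: V = 96 / 3.6 = 26.6667 m/s
L = 26.6667 * 79 / 39
L = 2106.6667 / 39
L = 54.0 m

54.0


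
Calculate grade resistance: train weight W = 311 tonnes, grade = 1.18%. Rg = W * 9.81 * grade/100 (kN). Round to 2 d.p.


Rg = W * 9.81 * grade / 100
Rg = 311 * 9.81 * 1.18 / 100
Rg = 3050.91 * 0.0118
Rg = 36.00 kN

36.00
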